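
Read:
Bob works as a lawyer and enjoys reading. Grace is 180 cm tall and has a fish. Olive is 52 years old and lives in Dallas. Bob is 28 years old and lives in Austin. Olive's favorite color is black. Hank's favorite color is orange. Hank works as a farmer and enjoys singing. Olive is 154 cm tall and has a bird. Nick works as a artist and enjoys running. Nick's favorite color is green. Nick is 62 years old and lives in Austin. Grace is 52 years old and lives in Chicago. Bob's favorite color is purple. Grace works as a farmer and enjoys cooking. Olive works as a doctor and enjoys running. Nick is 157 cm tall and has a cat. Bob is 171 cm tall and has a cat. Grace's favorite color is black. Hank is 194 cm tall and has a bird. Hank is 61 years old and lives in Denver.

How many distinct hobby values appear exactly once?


Unique hobby values: 3

3


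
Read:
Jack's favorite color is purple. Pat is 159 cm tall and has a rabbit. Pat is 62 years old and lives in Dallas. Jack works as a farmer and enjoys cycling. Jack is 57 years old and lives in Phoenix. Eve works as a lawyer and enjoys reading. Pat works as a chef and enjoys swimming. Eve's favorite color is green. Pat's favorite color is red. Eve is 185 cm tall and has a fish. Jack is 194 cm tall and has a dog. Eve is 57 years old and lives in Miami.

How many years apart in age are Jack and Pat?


57 vs 62, diff = 5

5


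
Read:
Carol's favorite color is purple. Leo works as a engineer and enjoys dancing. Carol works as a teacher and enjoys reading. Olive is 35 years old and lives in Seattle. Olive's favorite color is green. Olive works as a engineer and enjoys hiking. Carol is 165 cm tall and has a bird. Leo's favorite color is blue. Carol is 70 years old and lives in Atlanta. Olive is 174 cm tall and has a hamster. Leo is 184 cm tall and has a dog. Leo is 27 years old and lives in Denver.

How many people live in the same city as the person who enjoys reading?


Person with hobby reading is Carol, city Atlanta. Count = 1

1


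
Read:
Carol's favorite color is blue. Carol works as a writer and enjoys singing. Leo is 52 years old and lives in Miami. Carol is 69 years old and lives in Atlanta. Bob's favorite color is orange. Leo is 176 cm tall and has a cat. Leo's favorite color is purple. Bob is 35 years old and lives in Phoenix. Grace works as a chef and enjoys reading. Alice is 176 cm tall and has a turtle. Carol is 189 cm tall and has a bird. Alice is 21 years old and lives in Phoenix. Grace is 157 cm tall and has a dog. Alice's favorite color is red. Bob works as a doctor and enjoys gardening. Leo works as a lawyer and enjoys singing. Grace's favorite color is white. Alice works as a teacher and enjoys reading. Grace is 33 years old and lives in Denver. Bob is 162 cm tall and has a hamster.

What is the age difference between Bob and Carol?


|35 - 69| = 34

34


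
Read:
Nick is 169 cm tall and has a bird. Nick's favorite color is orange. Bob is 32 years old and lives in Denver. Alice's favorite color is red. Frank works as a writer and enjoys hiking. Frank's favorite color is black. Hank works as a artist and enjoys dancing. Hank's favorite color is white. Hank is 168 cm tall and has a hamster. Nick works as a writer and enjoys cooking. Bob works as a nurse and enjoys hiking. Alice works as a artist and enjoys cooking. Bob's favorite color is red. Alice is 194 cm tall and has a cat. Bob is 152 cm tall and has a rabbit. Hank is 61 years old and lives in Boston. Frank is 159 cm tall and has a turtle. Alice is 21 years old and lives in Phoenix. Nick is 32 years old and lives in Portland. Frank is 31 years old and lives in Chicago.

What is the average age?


Sum=177, n=5, avg=35.4

35.4


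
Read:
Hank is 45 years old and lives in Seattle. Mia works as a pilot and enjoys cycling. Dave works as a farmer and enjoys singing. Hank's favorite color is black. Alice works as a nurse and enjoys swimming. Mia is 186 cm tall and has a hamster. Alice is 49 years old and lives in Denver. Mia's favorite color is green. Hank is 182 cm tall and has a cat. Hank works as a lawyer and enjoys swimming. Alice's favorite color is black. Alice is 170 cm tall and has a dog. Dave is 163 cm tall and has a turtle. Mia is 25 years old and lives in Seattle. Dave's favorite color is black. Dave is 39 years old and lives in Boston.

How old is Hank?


Hank is 45 years old

45


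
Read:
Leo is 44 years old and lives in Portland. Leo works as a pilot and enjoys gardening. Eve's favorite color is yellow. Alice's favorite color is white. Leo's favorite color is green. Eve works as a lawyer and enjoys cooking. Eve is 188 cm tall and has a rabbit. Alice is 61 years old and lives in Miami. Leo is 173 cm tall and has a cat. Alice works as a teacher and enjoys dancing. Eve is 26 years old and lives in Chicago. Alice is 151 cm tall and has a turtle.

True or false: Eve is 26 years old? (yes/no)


Eve is actually 26. yes

yes


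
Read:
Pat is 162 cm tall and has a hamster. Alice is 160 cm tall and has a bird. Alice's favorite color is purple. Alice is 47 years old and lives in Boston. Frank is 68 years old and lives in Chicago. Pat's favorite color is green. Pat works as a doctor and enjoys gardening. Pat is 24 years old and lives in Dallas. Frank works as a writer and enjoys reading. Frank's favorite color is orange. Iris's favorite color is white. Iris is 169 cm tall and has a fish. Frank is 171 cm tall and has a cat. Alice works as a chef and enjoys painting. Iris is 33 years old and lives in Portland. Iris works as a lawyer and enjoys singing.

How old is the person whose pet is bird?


Person with pet=bird is Alice, age 47

47


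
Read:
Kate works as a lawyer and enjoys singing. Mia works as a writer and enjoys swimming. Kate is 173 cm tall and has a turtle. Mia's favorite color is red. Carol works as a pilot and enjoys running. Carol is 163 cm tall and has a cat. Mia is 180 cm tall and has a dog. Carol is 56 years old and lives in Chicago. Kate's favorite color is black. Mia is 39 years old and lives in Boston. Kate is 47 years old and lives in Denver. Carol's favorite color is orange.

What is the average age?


Sum=142, n=3, avg=47.33

47.33


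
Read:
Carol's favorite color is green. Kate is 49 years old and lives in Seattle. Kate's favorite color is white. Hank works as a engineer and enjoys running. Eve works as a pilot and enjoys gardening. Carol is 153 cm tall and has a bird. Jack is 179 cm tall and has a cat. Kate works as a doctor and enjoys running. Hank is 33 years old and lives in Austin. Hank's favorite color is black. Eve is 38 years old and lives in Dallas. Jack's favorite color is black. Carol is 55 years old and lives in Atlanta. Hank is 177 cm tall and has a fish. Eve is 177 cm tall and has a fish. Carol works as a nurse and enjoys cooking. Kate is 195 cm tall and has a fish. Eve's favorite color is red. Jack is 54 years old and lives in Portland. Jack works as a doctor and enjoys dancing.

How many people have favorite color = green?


Count: 1

1


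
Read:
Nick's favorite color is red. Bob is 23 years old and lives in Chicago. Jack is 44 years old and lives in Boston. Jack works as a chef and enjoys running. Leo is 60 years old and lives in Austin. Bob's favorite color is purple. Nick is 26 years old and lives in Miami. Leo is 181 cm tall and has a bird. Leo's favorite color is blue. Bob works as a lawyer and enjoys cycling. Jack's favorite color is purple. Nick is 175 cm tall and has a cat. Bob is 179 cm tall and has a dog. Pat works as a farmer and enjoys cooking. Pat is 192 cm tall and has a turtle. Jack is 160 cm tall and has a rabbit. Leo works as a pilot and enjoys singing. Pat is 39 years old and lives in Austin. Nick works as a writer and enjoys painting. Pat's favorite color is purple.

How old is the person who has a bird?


Person with bird is Leo, age 60

60


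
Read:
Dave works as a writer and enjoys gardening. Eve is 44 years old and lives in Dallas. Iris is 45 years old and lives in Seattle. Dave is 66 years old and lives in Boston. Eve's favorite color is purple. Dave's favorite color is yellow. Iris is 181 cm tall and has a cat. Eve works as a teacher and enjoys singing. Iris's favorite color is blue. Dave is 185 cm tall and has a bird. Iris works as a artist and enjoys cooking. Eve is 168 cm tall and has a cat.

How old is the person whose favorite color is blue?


Person with favorite color=blue is Iris, age 45

45


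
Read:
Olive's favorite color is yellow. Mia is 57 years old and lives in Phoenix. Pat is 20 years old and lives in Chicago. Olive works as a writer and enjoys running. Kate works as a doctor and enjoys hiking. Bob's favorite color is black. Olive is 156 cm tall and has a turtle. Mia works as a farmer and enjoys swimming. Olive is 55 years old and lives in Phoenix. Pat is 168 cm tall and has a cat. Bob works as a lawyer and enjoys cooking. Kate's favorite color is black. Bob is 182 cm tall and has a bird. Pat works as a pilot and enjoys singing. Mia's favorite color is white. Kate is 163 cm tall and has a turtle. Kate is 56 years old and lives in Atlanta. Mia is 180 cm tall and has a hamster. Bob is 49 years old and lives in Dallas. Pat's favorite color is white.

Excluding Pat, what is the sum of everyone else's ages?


Sum (excluding Pat): 217

217


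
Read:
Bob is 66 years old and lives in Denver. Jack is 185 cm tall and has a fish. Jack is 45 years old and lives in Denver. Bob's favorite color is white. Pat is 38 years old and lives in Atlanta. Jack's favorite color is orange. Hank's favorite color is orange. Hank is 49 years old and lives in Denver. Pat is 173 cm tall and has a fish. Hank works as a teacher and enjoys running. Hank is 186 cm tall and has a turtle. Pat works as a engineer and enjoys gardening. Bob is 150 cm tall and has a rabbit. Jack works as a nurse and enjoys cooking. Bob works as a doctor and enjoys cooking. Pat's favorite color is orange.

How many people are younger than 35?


Filter: 0

0


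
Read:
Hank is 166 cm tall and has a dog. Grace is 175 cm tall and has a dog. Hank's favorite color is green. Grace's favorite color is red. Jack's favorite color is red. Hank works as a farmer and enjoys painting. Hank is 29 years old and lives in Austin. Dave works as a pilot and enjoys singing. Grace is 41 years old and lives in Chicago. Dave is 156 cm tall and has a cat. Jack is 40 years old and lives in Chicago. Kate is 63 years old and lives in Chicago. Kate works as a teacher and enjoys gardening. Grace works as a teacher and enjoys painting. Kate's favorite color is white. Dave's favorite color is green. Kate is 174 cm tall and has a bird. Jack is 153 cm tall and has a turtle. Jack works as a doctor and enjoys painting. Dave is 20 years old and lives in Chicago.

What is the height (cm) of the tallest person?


Tallest: Grace at 175 cm

175


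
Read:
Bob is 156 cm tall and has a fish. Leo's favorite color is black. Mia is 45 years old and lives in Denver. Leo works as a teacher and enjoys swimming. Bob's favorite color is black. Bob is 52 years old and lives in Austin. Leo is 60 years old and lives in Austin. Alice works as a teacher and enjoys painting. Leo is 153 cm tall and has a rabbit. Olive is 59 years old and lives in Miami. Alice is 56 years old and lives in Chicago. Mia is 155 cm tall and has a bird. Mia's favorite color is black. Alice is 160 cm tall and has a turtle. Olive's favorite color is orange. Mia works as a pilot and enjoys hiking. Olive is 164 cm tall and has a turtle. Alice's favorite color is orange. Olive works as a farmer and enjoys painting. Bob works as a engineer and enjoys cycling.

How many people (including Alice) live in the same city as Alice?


Alice lives in Chicago. Count = 1

1


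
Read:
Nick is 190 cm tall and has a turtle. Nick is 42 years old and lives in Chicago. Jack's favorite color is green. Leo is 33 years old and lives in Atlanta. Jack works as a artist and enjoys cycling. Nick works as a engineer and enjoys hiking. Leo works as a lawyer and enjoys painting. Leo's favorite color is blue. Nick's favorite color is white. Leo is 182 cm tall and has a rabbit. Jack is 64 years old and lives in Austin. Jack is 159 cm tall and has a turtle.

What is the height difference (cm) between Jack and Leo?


|159 - 182| = 23

23


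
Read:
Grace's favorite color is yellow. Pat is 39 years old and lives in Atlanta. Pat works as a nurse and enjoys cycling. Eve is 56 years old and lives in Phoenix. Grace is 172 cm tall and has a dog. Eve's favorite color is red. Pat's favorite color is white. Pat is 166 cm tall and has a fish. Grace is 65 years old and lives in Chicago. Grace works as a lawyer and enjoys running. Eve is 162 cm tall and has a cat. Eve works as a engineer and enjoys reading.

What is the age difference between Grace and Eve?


|65 - 56| = 9

9


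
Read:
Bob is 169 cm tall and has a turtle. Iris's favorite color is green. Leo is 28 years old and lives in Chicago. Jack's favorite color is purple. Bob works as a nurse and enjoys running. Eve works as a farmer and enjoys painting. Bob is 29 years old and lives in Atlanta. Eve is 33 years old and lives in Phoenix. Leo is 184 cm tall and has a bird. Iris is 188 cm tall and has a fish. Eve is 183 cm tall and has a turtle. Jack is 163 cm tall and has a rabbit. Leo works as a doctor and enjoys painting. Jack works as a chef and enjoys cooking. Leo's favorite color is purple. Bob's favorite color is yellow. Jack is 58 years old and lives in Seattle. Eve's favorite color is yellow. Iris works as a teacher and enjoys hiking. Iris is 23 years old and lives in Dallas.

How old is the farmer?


The farmer is Eve, age 33

33


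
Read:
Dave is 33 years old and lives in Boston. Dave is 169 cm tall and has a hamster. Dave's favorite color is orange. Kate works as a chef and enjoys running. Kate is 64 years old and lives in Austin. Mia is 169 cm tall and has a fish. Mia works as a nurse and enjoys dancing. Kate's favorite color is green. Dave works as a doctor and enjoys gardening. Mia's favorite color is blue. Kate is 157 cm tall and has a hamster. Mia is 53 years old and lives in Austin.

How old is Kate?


Kate is 64 years old

64


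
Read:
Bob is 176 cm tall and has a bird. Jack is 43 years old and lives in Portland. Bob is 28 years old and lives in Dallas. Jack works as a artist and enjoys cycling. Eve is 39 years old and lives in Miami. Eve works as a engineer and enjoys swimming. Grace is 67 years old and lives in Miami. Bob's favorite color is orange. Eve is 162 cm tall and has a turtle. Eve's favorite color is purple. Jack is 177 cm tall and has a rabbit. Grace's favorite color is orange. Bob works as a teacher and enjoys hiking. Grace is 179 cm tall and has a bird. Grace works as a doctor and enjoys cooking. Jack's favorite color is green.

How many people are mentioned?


People: Grace, Eve, Bob, Jack. Count = 4

4


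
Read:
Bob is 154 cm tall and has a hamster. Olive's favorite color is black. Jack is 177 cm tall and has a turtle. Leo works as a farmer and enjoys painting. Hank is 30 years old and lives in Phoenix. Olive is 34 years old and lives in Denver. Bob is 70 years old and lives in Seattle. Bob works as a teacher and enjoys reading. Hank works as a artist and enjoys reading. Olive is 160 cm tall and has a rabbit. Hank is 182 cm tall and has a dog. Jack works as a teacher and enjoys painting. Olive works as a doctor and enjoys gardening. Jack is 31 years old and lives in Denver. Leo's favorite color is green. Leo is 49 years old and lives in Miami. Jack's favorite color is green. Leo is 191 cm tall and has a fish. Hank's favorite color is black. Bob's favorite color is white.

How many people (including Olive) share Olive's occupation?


Olive is a doctor. Count = 1

1


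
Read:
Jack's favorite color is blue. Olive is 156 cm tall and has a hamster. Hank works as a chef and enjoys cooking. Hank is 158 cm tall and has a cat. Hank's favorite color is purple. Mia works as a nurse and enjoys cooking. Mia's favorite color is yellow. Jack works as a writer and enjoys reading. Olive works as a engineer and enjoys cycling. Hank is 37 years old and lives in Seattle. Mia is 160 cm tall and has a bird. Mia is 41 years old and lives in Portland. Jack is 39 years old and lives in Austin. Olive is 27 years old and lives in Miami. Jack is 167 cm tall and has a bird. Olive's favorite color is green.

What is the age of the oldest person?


Oldest: Mia at 41

41


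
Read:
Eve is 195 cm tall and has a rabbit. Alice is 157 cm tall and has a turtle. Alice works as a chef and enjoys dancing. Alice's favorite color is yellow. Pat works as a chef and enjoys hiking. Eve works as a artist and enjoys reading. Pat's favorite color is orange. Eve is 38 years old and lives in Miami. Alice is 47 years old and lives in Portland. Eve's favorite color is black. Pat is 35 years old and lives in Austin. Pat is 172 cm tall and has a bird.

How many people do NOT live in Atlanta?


Not in Atlanta: 3

3


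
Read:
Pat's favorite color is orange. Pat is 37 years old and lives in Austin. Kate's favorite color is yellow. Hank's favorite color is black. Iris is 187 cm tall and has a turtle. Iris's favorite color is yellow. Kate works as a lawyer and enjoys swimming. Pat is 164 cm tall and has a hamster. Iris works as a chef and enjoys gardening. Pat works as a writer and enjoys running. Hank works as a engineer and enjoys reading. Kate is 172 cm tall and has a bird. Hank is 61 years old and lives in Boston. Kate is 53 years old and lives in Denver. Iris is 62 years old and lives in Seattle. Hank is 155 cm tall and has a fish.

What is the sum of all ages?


37+61+53+62 = 213

213


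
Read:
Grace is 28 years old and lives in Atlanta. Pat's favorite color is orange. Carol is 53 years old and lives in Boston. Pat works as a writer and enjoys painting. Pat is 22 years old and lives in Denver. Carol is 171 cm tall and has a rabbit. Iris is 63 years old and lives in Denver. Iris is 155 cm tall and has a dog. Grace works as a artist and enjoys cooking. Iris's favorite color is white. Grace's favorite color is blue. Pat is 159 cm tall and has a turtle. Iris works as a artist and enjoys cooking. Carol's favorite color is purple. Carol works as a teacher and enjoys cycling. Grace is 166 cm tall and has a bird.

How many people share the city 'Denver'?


Count: 2

2


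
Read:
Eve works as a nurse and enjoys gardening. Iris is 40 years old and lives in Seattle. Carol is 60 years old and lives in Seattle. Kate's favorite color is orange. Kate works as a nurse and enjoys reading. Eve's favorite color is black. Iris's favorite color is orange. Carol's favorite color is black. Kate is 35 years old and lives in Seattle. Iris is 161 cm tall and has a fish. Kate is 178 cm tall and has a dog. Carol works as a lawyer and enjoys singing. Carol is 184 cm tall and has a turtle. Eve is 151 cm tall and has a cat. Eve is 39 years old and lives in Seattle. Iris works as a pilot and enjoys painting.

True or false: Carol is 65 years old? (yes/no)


Carol is actually 60. no

no


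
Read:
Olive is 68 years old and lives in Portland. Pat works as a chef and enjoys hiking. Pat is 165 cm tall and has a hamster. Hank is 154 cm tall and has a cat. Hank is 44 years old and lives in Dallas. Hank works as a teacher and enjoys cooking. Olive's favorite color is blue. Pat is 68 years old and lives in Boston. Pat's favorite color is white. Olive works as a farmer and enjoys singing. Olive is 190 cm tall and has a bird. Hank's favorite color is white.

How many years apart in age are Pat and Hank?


68 vs 44, diff = 24

24


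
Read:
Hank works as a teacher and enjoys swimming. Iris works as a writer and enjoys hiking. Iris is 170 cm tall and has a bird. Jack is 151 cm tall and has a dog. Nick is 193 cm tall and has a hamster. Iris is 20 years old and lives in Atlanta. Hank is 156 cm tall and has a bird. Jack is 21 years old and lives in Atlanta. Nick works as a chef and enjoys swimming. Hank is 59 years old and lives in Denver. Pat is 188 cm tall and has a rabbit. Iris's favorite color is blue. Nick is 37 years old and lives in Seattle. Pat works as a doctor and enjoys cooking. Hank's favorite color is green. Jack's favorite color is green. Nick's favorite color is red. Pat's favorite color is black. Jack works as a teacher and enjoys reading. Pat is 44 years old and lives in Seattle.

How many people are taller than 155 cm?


Taller than 155: 4

4


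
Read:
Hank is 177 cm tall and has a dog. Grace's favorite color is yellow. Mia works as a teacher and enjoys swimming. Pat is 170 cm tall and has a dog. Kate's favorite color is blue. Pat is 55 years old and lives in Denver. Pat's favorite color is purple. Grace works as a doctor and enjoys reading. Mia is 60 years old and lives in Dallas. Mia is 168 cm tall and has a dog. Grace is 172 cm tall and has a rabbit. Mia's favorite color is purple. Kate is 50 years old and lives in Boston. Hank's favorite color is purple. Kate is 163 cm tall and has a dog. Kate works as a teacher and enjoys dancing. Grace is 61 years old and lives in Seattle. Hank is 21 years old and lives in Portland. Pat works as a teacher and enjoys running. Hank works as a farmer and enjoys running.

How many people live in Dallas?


Count in Dallas: 1

1


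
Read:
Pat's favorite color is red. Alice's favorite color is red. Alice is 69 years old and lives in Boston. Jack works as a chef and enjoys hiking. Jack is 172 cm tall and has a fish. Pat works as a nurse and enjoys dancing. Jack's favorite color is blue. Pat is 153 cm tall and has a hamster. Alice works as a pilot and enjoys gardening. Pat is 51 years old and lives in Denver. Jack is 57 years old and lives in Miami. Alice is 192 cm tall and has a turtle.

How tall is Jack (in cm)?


Jack is 172 cm tall

172


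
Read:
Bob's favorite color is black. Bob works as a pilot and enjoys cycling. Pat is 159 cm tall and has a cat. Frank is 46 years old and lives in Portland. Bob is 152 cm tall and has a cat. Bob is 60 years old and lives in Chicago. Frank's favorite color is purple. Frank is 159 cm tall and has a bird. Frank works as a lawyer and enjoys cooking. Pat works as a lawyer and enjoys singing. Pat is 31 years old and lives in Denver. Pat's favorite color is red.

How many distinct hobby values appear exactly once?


Unique hobby values: 3

3


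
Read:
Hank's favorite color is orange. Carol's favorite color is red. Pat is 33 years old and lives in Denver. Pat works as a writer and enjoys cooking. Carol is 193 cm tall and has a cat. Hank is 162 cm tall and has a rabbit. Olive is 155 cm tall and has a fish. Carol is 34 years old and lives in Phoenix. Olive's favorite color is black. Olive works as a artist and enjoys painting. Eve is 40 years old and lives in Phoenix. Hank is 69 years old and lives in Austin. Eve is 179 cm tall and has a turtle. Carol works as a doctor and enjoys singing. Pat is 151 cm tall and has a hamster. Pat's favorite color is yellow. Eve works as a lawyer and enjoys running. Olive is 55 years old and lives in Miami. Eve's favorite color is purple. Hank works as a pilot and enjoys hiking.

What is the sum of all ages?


33+34+40+69+55 = 231

231


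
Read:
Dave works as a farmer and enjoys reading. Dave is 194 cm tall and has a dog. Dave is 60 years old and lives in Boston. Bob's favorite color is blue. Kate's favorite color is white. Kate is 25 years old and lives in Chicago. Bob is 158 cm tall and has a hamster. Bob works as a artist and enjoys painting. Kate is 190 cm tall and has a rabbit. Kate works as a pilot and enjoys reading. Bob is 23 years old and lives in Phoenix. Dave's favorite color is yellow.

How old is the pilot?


The pilot is Kate, age 25

25


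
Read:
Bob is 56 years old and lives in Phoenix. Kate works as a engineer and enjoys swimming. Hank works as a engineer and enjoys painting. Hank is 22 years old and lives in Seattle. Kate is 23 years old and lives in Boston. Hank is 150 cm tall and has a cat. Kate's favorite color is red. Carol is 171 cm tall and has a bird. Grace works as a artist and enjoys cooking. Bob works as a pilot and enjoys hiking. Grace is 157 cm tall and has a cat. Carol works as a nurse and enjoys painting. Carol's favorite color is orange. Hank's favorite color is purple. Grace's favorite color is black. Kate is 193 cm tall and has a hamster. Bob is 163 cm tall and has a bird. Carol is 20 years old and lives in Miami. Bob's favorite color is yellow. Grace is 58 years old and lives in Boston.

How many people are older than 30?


Filter: 2

2


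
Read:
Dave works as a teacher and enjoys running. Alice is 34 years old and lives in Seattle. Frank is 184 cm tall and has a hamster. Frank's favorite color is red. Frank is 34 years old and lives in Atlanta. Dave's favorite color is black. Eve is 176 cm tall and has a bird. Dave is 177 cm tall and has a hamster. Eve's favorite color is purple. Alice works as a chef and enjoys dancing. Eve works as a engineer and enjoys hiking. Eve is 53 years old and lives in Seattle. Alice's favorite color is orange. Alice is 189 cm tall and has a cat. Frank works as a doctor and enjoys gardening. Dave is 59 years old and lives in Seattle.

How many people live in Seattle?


Count in Seattle: 3

3


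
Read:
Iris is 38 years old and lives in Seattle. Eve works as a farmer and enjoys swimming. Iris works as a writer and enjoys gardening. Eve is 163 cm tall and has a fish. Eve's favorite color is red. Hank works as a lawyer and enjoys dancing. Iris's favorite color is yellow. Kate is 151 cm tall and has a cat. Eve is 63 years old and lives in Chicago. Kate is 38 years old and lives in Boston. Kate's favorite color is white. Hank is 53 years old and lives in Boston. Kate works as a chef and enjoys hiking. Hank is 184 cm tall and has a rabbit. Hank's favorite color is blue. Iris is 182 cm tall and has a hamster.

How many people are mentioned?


People: Eve, Hank, Kate, Iris. Count = 4

4


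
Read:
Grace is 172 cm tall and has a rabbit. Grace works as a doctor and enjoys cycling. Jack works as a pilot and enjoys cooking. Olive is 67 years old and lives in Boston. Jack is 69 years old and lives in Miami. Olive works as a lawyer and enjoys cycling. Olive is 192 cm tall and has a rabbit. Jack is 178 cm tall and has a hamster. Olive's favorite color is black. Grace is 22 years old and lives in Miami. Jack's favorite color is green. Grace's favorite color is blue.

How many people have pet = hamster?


Count: 1

1


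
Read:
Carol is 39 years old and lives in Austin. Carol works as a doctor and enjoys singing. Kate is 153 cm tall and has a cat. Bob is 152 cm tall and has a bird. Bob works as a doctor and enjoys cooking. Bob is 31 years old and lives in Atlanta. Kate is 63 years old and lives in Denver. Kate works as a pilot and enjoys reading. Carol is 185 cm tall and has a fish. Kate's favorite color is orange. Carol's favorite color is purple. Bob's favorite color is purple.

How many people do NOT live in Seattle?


Not in Seattle: 3

3


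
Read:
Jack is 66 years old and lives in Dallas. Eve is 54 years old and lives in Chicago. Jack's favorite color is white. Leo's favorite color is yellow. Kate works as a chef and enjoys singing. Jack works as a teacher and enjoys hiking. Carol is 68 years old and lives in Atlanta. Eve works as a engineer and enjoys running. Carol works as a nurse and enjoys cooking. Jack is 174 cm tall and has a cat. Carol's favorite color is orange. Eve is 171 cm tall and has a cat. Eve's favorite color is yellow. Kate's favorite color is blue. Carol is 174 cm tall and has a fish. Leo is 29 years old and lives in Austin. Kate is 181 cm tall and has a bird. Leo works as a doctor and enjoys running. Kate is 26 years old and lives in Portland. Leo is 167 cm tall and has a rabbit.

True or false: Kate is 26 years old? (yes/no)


Kate is actually 26. yes

yes


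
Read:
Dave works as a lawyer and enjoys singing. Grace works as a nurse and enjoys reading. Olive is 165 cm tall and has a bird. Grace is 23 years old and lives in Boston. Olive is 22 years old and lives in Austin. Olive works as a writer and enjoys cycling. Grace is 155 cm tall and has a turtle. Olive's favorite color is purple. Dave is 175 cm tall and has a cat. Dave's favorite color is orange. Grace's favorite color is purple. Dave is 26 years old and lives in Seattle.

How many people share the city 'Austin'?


Count: 1

1


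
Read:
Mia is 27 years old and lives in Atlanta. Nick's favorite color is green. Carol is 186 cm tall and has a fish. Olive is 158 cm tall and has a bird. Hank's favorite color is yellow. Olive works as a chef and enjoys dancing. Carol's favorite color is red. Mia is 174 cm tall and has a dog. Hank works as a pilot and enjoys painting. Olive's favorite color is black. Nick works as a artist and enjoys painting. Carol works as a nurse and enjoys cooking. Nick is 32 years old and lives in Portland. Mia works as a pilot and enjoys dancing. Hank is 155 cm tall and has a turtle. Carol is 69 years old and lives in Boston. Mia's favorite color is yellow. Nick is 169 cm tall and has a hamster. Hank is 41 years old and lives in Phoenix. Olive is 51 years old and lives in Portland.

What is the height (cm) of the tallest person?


Tallest: Carol at 186 cm

186


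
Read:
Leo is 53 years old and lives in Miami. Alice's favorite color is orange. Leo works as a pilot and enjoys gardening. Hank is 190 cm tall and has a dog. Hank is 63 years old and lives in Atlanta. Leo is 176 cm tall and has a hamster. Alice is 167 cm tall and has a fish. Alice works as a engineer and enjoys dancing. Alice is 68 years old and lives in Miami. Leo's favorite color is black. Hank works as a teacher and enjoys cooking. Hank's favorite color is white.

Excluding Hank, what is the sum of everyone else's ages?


Sum (excluding Hank): 121

121


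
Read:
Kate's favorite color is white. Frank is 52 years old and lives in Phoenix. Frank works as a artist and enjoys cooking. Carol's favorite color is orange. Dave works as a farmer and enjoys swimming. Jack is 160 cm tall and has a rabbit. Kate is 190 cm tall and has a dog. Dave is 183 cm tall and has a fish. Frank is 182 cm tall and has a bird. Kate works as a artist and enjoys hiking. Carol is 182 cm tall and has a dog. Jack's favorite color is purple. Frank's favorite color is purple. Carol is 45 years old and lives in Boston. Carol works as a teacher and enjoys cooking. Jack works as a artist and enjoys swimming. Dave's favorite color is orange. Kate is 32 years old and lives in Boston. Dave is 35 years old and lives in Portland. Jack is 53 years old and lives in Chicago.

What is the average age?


Sum=217, n=5, avg=43.4

43.4


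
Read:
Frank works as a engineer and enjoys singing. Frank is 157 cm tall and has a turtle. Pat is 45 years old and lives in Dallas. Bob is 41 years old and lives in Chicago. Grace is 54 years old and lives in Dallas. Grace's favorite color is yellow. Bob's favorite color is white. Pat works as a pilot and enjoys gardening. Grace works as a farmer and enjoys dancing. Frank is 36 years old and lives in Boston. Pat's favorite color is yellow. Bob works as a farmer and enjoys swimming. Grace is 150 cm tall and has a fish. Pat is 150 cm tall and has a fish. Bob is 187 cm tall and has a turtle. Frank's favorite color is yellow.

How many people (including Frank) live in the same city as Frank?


Frank lives in Boston. Count = 1

1


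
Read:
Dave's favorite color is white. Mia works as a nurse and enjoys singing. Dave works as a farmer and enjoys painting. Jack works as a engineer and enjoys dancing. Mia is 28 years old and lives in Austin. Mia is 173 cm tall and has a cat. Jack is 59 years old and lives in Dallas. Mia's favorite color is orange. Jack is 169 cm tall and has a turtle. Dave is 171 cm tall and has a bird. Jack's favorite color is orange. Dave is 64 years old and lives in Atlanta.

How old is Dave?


Dave is 64 years old

64


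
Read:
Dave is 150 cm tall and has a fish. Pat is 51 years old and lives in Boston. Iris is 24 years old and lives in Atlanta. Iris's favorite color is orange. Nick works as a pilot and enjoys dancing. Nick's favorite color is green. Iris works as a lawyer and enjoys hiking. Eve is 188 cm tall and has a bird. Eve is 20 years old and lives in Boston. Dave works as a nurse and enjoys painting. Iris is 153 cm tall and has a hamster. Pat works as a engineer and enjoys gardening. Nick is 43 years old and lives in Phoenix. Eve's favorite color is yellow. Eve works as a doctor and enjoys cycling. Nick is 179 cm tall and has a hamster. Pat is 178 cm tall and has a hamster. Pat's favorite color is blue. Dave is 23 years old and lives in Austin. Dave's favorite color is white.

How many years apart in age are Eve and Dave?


20 vs 23, diff = 3

3


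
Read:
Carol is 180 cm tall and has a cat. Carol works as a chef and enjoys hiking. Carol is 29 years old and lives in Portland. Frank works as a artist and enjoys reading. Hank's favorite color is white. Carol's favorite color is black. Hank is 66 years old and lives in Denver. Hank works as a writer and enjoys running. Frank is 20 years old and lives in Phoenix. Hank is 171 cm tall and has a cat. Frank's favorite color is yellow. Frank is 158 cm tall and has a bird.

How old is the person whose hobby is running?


Person with hobby=running is Hank, age 66

66


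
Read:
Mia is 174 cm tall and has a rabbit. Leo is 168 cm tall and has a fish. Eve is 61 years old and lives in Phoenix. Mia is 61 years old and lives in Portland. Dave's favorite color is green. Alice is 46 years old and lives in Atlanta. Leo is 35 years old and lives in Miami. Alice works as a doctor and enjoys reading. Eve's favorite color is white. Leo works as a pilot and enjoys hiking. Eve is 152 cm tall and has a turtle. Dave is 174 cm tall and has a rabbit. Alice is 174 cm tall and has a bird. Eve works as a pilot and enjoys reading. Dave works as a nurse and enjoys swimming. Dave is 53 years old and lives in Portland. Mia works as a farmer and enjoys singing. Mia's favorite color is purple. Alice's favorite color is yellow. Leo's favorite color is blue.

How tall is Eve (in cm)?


Eve is 152 cm tall

152


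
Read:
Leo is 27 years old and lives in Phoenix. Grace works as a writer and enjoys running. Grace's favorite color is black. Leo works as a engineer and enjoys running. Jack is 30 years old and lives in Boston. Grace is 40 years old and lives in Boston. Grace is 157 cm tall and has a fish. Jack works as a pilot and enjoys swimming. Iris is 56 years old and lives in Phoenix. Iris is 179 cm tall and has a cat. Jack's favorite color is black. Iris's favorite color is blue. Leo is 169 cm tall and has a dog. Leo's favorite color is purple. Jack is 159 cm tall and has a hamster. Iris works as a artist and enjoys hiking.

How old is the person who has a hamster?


Person with hamster is Jack, age 30

30


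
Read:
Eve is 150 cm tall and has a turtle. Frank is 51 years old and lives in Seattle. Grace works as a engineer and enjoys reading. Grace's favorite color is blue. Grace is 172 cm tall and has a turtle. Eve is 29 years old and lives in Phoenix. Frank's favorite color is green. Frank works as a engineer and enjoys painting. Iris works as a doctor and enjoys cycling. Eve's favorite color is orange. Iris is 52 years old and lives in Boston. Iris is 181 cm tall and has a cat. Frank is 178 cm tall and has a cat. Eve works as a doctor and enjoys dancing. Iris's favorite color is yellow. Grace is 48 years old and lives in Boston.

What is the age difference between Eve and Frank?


|29 - 51| = 22

22


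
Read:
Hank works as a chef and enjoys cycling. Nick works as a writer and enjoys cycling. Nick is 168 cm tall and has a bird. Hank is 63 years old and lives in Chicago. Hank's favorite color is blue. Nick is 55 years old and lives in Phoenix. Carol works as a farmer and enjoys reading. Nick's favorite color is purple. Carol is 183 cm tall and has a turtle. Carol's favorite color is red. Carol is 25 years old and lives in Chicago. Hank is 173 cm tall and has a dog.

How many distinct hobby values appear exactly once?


Unique hobby values: 1

1


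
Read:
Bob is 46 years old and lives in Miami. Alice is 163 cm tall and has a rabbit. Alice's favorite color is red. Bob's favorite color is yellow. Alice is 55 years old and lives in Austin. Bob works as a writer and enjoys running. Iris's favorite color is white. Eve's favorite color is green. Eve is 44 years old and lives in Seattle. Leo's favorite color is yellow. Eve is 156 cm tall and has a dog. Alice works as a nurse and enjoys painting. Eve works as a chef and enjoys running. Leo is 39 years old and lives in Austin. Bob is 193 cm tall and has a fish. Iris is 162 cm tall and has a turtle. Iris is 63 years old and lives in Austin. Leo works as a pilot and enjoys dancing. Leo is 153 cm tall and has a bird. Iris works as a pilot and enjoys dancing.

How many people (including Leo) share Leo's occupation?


Leo is a pilot. Count = 2

2


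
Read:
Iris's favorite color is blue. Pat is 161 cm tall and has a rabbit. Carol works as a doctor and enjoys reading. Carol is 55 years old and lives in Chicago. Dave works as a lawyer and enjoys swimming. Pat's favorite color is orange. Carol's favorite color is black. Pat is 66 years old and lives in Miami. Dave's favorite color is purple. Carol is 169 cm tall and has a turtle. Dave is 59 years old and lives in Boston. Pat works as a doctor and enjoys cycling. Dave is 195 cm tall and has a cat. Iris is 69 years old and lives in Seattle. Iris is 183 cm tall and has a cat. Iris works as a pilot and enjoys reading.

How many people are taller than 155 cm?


Taller than 155: 4

4


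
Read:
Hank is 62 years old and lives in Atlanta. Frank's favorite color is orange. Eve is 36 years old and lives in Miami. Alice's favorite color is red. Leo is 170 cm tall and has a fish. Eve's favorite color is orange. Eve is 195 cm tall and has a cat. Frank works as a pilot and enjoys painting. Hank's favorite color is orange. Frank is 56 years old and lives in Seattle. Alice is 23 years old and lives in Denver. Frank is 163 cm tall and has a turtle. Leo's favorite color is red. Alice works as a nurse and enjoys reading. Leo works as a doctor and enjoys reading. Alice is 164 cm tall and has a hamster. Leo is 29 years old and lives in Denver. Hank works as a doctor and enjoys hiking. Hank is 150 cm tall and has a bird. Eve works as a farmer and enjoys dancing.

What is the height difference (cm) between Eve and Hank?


|195 - 150| = 45

45


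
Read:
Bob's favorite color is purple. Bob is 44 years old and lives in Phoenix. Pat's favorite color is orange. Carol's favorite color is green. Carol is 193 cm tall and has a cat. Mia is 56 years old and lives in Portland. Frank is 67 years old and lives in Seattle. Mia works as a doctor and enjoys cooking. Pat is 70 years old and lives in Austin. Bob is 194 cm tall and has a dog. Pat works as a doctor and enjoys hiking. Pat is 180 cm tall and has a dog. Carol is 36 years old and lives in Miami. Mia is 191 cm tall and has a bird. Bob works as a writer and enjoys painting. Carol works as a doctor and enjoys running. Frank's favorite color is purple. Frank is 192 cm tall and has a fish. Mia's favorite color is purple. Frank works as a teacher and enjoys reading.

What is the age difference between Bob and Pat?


|44 - 70| = 26

26


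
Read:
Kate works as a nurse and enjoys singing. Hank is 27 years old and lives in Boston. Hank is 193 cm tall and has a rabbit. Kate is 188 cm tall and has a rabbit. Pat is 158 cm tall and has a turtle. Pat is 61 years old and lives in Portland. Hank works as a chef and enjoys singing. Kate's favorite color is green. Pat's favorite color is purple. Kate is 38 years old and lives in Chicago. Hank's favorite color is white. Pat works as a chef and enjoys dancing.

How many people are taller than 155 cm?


Taller than 155: 3

3


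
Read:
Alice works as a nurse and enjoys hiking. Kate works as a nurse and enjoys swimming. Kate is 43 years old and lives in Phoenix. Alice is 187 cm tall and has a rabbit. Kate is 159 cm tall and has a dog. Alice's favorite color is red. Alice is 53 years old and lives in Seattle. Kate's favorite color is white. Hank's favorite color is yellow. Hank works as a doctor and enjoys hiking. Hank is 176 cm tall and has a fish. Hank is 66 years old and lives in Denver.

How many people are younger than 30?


Filter: 0

0
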